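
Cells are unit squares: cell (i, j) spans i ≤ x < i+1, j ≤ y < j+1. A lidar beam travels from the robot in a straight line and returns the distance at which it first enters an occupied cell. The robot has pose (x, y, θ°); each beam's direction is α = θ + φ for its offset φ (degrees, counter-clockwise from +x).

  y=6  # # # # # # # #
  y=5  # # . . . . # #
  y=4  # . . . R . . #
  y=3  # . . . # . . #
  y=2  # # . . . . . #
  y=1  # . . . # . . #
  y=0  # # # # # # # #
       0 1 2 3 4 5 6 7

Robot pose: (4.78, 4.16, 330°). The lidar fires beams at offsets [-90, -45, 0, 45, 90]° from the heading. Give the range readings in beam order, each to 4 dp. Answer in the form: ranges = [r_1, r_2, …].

ranges = [0.1848, 0.1656, 2.5634, 2.2983, 2.1246]

beam 1: φ=-90°, α=240°
  dir = (cos 240°, sin 240°) = (-0.5000, -0.8660); from cell (4,4)
  next x-line at t=1.5600, next y-line at t=0.1848; Δt_x=2.0000, Δt_y=1.1547
    y: enter (4,3) at t=0.1848 ← occupied
  → r_1 = 0.1848
beam 2: φ=-45°, α=285°
  dir = (cos 285°, sin 285°) = (0.2588, -0.9659); from cell (4,4)
  next x-line at t=0.8500, next y-line at t=0.1656; Δt_x=3.8637, Δt_y=1.0353
    y: enter (4,3) at t=0.1656 ← occupied
  → r_2 = 0.1656
beam 3: φ=0°, α=330°
  dir = (cos 330°, sin 330°) = (0.8660, -0.5000); from cell (4,4)
  next x-line at t=0.2540, next y-line at t=0.3200; Δt_x=1.1547, Δt_y=2.0000
    x: enter (5,4) at t=0.2540
    y: enter (5,3) at t=0.3200
    x: enter (6,3) at t=1.4087
    y: enter (6,2) at t=2.3200
    x: enter (7,2) at t=2.5634 ← occupied
  → r_3 = 2.5634
beam 4: φ=45°, α=15°
  dir = (cos 15°, sin 15°) = (0.9659, 0.2588); from cell (4,4)
  next x-line at t=0.2278, next y-line at t=3.2455; Δt_x=1.0353, Δt_y=3.8637
    x: enter (5,4) at t=0.2278
    x: enter (6,4) at t=1.2630
    x: enter (7,4) at t=2.2983 ← occupied
  → r_4 = 2.2983
beam 5: φ=90°, α=60°
  dir = (cos 60°, sin 60°) = (0.5000, 0.8660); from cell (4,4)
  next x-line at t=0.4400, next y-line at t=0.9699; Δt_x=2.0000, Δt_y=1.1547
    x: enter (5,4) at t=0.4400
    y: enter (5,5) at t=0.9699
    y: enter (5,6) at t=2.1246 ← occupied
  → r_5 = 2.1246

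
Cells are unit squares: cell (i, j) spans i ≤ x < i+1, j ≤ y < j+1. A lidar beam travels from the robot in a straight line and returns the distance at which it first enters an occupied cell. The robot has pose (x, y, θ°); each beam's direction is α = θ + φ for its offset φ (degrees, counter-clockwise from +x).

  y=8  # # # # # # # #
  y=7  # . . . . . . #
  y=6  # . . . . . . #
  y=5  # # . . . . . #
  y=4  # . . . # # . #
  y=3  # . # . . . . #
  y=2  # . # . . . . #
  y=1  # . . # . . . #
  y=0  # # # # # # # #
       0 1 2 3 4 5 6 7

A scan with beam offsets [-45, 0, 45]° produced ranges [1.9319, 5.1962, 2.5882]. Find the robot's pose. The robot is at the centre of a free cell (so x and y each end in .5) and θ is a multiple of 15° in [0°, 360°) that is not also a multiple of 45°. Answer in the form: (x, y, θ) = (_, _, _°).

(x, y, θ) = (6.5, 2.5, 150°)

The pose lattice has 36·16 = 576 candidates. Test each by forward raycasting.
  (4.5, 6.5, 105°): beam 1 = 1.7321 ≠ 1.9319 ✗
  (4.5, 6.5, 150°): beam 1 = 1.5529 ≠ 1.9319 ✗
  (6.5, 7.5, 255°): beam 1 = 6.3509 ≠ 1.9319 ✗
  (1.5, 1.5, 300°): beam 1 = 0.5176 ≠ 1.9319 ✗
  …
  (6.5, 2.5, 150°): r_1=1.9319, r_2=5.1962, r_3=2.5882 — all match ✓
Only this pose fits every beam.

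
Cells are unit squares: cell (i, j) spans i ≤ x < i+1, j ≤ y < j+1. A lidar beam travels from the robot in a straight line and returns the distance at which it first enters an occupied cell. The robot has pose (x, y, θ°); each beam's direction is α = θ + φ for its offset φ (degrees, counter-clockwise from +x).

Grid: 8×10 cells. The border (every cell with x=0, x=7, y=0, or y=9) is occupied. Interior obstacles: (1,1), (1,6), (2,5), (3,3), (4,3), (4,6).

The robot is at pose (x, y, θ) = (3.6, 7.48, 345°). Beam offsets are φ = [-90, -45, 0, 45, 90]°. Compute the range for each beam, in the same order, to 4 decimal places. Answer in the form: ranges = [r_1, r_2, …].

ranges = [2.3182, 0.8000, 3.5199, 3.0400, 1.5736]

beam 1: φ=-90°, α=255°
  dir = (cos 255°, sin 255°) = (-0.2588, -0.9659); from cell (3,7)
  next x-line at t=2.3182, next y-line at t=0.4969; Δt_x=3.8637, Δt_y=1.0353
    y: enter (3,6) at t=0.4969
    y: enter (3,5) at t=1.5322
    x: enter (2,5) at t=2.3182 ← occupied
  → r_1 = 2.3182
beam 2: φ=-45°, α=300°
  dir = (cos 300°, sin 300°) = (0.5000, -0.8660); from cell (3,7)
  next x-line at t=0.8000, next y-line at t=0.5543; Δt_x=2.0000, Δt_y=1.1547
    y: enter (3,6) at t=0.5543
    x: enter (4,6) at t=0.8000 ← occupied
  → r_2 = 0.8000
beam 3: φ=0°, α=345°
  dir = (cos 345°, sin 345°) = (0.9659, -0.2588); from cell (3,7)
  next x-line at t=0.4141, next y-line at t=1.8546; Δt_x=1.0353, Δt_y=3.8637
    x: enter (4,7) at t=0.4141
    x: enter (5,7) at t=1.4494
    y: enter (5,6) at t=1.8546
    x: enter (6,6) at t=2.4847
    x: enter (7,6) at t=3.5199 ← occupied
  → r_3 = 3.5199
beam 4: φ=45°, α=30°
  dir = (cos 30°, sin 30°) = (0.8660, 0.5000); from cell (3,7)
  next x-line at t=0.4619, next y-line at t=1.0400; Δt_x=1.1547, Δt_y=2.0000
    x: enter (4,7) at t=0.4619
    y: enter (4,8) at t=1.0400
    x: enter (5,8) at t=1.6166
    x: enter (6,8) at t=2.7713
    y: enter (6,9) at t=3.0400 ← occupied
  → r_4 = 3.0400
beam 5: φ=90°, α=75°
  dir = (cos 75°, sin 75°) = (0.2588, 0.9659); from cell (3,7)
  next x-line at t=1.5455, next y-line at t=0.5383; Δt_x=3.8637, Δt_y=1.0353
    y: enter (3,8) at t=0.5383
    x: enter (4,8) at t=1.5455
    y: enter (4,9) at t=1.5736 ← occupied
  → r_5 = 1.5736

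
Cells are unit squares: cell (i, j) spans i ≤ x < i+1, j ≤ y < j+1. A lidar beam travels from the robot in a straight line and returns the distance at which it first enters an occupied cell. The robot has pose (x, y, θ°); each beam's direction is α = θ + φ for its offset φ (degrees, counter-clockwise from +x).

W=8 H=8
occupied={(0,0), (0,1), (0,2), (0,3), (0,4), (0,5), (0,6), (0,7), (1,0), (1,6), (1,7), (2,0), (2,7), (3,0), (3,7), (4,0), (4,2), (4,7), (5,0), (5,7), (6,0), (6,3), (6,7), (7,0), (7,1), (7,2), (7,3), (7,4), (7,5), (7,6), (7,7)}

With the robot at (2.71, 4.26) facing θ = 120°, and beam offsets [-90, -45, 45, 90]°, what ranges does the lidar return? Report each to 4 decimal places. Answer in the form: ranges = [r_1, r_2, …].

ranges = [4.9537, 2.8367, 1.7703, 1.9745]

beam 1: φ=-90°, α=30°
  dir = (cos 30°, sin 30°) = (0.8660, 0.5000); from cell (2,4)
  next x-line at t=0.3349, next y-line at t=1.4800; Δt_x=1.1547, Δt_y=2.0000
    x: enter (3,4) at t=0.3349
    y: enter (3,5) at t=1.4800
    x: enter (4,5) at t=1.4896
    x: enter (5,5) at t=2.6443
    y: enter (5,6) at t=3.4800
    x: enter (6,6) at t=3.7990
    x: enter (7,6) at t=4.9537 ← occupied
  → r_1 = 4.9537
beam 2: φ=-45°, α=75°
  dir = (cos 75°, sin 75°) = (0.2588, 0.9659); from cell (2,4)
  next x-line at t=1.1205, next y-line at t=0.7661; Δt_x=3.8637, Δt_y=1.0353
    y: enter (2,5) at t=0.7661
    x: enter (3,5) at t=1.1205
    y: enter (3,6) at t=1.8014
    y: enter (3,7) at t=2.8367 ← occupied
  → r_2 = 2.8367
beam 3: φ=45°, α=165°
  dir = (cos 165°, sin 165°) = (-0.9659, 0.2588); from cell (2,4)
  next x-line at t=0.7350, next y-line at t=2.8591; Δt_x=1.0353, Δt_y=3.8637
    x: enter (1,4) at t=0.7350
    x: enter (0,4) at t=1.7703 ← occupied
  → r_3 = 1.7703
beam 4: φ=90°, α=210°
  dir = (cos 210°, sin 210°) = (-0.8660, -0.5000); from cell (2,4)
  next x-line at t=0.8198, next y-line at t=0.5200; Δt_x=1.1547, Δt_y=2.0000
    y: enter (2,3) at t=0.5200
    x: enter (1,3) at t=0.8198
    x: enter (0,3) at t=1.9745 ← occupied
  → r_4 = 1.9745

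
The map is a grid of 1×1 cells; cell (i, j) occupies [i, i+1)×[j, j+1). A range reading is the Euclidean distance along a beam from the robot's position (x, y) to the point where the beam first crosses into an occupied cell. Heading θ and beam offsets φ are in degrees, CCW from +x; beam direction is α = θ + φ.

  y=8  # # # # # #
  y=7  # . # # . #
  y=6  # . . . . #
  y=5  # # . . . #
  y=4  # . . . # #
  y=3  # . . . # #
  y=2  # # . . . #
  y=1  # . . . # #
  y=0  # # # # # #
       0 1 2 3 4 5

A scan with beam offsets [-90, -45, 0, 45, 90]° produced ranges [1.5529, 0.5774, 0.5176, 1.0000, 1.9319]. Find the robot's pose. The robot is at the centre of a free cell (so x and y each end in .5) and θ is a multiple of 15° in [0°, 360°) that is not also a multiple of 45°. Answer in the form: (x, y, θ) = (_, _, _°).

The pose lattice has 21·16 = 336 candidates. Test each by forward raycasting.
  (3.5, 4.5, 60°): beam 1 = 0.5774 ≠ 1.5529 ✗
  (2.5, 3.5, 15°): beam 1 = 2.5882 ≠ 1.5529 ✗
  (4.5, 2.5, 165°): beam 1 = 0.5176 ≠ 1.5529 ✗
  (1.5, 4.5, 255°): beam 1 = 0.5176 ≠ 1.5529 ✗
  …
  (3.5, 6.5, 105°): r_1=1.5529, r_2=0.5774, r_3=0.5176, r_4=1.0000, r_5=1.9319 — all match ✓
Only this pose fits every beam.

(x, y, θ) = (3.5, 6.5, 105°)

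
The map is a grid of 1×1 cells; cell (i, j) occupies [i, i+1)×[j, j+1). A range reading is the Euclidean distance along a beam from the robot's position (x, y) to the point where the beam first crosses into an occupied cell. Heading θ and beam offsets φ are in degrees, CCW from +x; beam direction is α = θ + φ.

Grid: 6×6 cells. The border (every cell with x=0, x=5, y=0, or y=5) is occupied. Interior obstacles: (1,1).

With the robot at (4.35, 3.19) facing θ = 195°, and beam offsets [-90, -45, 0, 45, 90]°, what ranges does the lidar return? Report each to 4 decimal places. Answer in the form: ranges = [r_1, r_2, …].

ranges = [1.8738, 3.6200, 3.4682, 2.5288, 2.2673]

beam 1: φ=-90°, α=105°
  d=(-0.2588,0.9659)  start (4,3)  tX=1.3523 tY=0.8386  stride 1/|dx|=3.8637 1/|dy|=1.0353
    cross y-line → (4,4), t=0.8386
    cross x-line → (3,4), t=1.3523
    cross y-line → (3,5), t=1.8738 (wall)
  → r_1 = 1.8738
beam 2: φ=-45°, α=150°
  d=(-0.8660,0.5000)  start (4,3)  tX=0.4041 tY=1.6200  stride 1/|dx|=1.1547 1/|dy|=2.0000
    cross x-line → (3,3), t=0.4041
    cross x-line → (2,3), t=1.5588
    cross y-line → (2,4), t=1.6200
    cross x-line → (1,4), t=2.7135
    cross y-line → (1,5), t=3.6200 (wall)
  → r_2 = 3.6200
beam 3: φ=0°, α=195°
  d=(-0.9659,-0.2588)  start (4,3)  tX=0.3623 tY=0.7341  stride 1/|dx|=1.0353 1/|dy|=3.8637
    cross x-line → (3,3), t=0.3623
    cross y-line → (3,2), t=0.7341
    cross x-line → (2,2), t=1.3976
    cross x-line → (1,2), t=2.4329
    cross x-line → (0,2), t=3.4682 (wall)
  → r_3 = 3.4682
beam 4: φ=45°, α=240°
  d=(-0.5000,-0.8660)  start (4,3)  tX=0.7000 tY=0.2194  stride 1/|dx|=2.0000 1/|dy|=1.1547
    cross y-line → (4,2), t=0.2194
    cross x-line → (3,2), t=0.7000
    cross y-line → (3,1), t=1.3741
    cross y-line → (3,0), t=2.5288 (wall)
  → r_4 = 2.5288
beam 5: φ=90°, α=285°
  d=(0.2588,-0.9659)  start (4,3)  tX=2.5114 tY=0.1967  stride 1/|dx|=3.8637 1/|dy|=1.0353
    cross y-line → (4,2), t=0.1967
    cross y-line → (4,1), t=1.2320
    cross y-line → (4,0), t=2.2673 (wall)
  → r_5 = 2.2673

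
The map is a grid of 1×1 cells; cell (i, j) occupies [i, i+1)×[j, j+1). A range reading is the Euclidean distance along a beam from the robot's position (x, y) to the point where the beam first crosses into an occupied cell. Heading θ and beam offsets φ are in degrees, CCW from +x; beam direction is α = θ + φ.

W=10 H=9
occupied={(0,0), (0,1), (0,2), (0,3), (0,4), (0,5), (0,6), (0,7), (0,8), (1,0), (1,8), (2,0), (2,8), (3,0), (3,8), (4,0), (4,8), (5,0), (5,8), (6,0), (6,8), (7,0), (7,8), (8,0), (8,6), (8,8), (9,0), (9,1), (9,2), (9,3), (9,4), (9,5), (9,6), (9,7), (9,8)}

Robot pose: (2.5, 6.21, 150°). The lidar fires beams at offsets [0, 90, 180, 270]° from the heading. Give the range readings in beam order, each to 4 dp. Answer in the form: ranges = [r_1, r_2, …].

beam 1: φ=0°, α=150°
  dir = (cos 150°, sin 150°) = (-0.8660, 0.5000); from cell (2,6)
  next x-line at t=0.5774, next y-line at t=1.5800; Δt_x=1.1547, Δt_y=2.0000
    x: enter (1,6) at t=0.5774
    y: enter (1,7) at t=1.5800
    x: enter (0,7) at t=1.7321 ← occupied
  → r_1 = 1.7321
beam 2: φ=90°, α=240°
  dir = (cos 240°, sin 240°) = (-0.5000, -0.8660); from cell (2,6)
  next x-line at t=1.0000, next y-line at t=0.2425; Δt_x=2.0000, Δt_y=1.1547
    y: enter (2,5) at t=0.2425
    x: enter (1,5) at t=1.0000
    y: enter (1,4) at t=1.3972
    y: enter (1,3) at t=2.5519
    x: enter (0,3) at t=3.0000 ← occupied
  → r_2 = 3.0000
beam 3: φ=180°, α=330°
  dir = (cos 330°, sin 330°) = (0.8660, -0.5000); from cell (2,6)
  next x-line at t=0.5774, next y-line at t=0.4200; Δt_x=1.1547, Δt_y=2.0000
    y: enter (2,5) at t=0.4200
    x: enter (3,5) at t=0.5774
    x: enter (4,5) at t=1.7321
    y: enter (4,4) at t=2.4200
    x: enter (5,4) at t=2.8868
    x: enter (6,4) at t=4.0415
    y: enter (6,3) at t=4.4200
    x: enter (7,3) at t=5.1962
    x: enter (8,3) at t=6.3509
    y: enter (8,2) at t=6.4200
    x: enter (9,2) at t=7.5056 ← occupied
  → r_3 = 7.5056
beam 4: φ=270°, α=60°
  dir = (cos 60°, sin 60°) = (0.5000, 0.8660); from cell (2,6)
  next x-line at t=1.0000, next y-line at t=0.9122; Δt_x=2.0000, Δt_y=1.1547
    y: enter (2,7) at t=0.9122
    x: enter (3,7) at t=1.0000
    y: enter (3,8) at t=2.0669 ← occupied
  → r_4 = 2.0669

ranges = [1.7321, 3.0000, 7.5056, 2.0669]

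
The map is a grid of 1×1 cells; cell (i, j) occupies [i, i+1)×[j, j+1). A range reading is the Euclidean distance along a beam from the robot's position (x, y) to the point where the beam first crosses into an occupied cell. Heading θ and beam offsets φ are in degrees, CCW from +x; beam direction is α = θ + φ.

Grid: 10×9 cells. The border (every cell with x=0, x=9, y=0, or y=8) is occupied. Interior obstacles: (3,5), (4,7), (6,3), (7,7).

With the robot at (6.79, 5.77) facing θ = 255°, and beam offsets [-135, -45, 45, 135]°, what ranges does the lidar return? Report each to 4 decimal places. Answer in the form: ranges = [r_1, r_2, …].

beam 1: φ=-135°, α=120°
  d=(-0.5000,0.8660)  start (6,5)  tX=1.5800 tY=0.2656  stride 1/|dx|=2.0000 1/|dy|=1.1547
    cross y-line → (6,6), t=0.2656
    cross y-line → (6,7), t=1.4203
    cross x-line → (5,7), t=1.5800
    cross y-line → (5,8), t=2.5750 (wall)
  → r_1 = 2.5750
beam 2: φ=-45°, α=210°
  d=(-0.8660,-0.5000)  start (6,5)  tX=0.9122 tY=1.5400  stride 1/|dx|=1.1547 1/|dy|=2.0000
    cross x-line → (5,5), t=0.9122
    cross y-line → (5,4), t=1.5400
    cross x-line → (4,4), t=2.0669
    cross x-line → (3,4), t=3.2216
    cross y-line → (3,3), t=3.5400
    cross x-line → (2,3), t=4.3763
    cross x-line → (1,3), t=5.5310
    cross y-line → (1,2), t=5.5400
    cross x-line → (0,2), t=6.6857 (wall)
  → r_2 = 6.6857
beam 3: φ=45°, α=300°
  d=(0.5000,-0.8660)  start (6,5)  tX=0.4200 tY=0.8891  stride 1/|dx|=2.0000 1/|dy|=1.1547
    cross x-line → (7,5), t=0.4200
    cross y-line → (7,4), t=0.8891
    cross y-line → (7,3), t=2.0438
    cross x-line → (8,3), t=2.4200
    cross y-line → (8,2), t=3.1985
    cross y-line → (8,1), t=4.3532
    cross x-line → (9,1), t=4.4200 (wall)
  → r_3 = 4.4200
beam 4: φ=135°, α=30°
  d=(0.8660,0.5000)  start (6,5)  tX=0.2425 tY=0.4600  stride 1/|dx|=1.1547 1/|dy|=2.0000
    cross x-line → (7,5), t=0.2425
    cross y-line → (7,6), t=0.4600
    cross x-line → (8,6), t=1.3972
    cross y-line → (8,7), t=2.4600
    cross x-line → (9,7), t=2.5519 (wall)
  → r_4 = 2.5519

ranges = [2.5750, 6.6857, 4.4200, 2.5519]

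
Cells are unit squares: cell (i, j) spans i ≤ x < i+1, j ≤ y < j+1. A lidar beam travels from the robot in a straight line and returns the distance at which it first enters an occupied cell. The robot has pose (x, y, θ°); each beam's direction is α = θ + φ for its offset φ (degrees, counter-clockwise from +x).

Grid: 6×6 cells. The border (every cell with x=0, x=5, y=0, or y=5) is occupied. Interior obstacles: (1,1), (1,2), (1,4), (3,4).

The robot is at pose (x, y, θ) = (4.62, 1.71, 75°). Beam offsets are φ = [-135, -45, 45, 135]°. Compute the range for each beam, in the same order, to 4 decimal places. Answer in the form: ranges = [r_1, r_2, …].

ranges = [0.7600, 0.4388, 2.6443, 1.4200]

beam 1: φ=-135°, α=300°
  direction (0.5000, -0.8660); cell (4,1); t to first gridline: x 0.7600, y 0.8198 (then +2.0000 / +1.1547)
    (5,1) via x @ 0.7600  # hit
  → r_1 = 0.7600
beam 2: φ=-45°, α=30°
  direction (0.8660, 0.5000); cell (4,1); t to first gridline: x 0.4388, y 0.5800 (then +1.1547 / +2.0000)
    (5,1) via x @ 0.4388  # hit
  → r_2 = 0.4388
beam 3: φ=45°, α=120°
  direction (-0.5000, 0.8660); cell (4,1); t to first gridline: x 1.2400, y 0.3349 (then +2.0000 / +1.1547)
    (4,2) via y @ 0.3349
    (3,2) via x @ 1.2400
    (3,3) via y @ 1.4896
    (3,4) via y @ 2.6443  # hit
  → r_3 = 2.6443
beam 4: φ=135°, α=210°
  direction (-0.8660, -0.5000); cell (4,1); t to first gridline: x 0.7159, y 1.4200 (then +1.1547 / +2.0000)
    (3,1) via x @ 0.7159
    (3,0) via y @ 1.4200  # hit
  → r_4 = 1.4200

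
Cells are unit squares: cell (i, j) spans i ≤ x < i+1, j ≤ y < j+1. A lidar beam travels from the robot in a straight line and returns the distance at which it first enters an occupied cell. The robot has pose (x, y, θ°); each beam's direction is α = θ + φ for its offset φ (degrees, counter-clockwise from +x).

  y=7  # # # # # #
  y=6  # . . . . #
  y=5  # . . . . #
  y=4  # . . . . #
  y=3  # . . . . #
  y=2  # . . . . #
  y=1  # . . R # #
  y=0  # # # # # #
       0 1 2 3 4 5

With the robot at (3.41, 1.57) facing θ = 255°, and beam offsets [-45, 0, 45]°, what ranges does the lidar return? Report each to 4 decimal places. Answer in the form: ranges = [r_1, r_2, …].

ranges = [1.1400, 0.5901, 0.6582]

beam 1: φ=-45°, α=210°
  cosα=-0.8660 sinα=-0.5000 | (3,1) | tMaxX 0.4734 tMaxY 1.1400 | tΔX 1.1547 tΔY 2.0000
    t=0.4734 [x] (2,1)
    t=1.1400 [y] (2,0) — stop
  → r_1 = 1.1400
beam 2: φ=0°, α=255°
  cosα=-0.2588 sinα=-0.9659 | (3,1) | tMaxX 1.5841 tMaxY 0.5901 | tΔX 3.8637 tΔY 1.0353
    t=0.5901 [y] (3,0) — stop
  → r_2 = 0.5901
beam 3: φ=45°, α=300°
  cosα=0.5000 sinα=-0.8660 | (3,1) | tMaxX 1.1800 tMaxY 0.6582 | tΔX 2.0000 tΔY 1.1547
    t=0.6582 [y] (3,0) — stop
  → r_3 = 0.6582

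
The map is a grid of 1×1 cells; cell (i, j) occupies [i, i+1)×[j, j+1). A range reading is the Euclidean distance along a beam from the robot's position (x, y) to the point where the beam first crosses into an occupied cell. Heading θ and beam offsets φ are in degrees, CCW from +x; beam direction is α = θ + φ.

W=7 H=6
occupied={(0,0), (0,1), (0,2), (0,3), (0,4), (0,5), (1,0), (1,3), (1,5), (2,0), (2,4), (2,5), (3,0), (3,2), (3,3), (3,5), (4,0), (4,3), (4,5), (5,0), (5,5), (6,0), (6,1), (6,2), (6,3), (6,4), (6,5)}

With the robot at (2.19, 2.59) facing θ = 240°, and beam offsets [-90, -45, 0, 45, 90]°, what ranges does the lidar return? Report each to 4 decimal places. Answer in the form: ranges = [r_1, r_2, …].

beam 1: φ=-90°, α=150°
  direction (-0.8660, 0.5000); cell (2,2); t to first gridline: x 0.2194, y 0.8200 (then +1.1547 / +2.0000)
    (1,2) via x @ 0.2194
    (1,3) via y @ 0.8200  # hit
  → r_1 = 0.8200
beam 2: φ=-45°, α=195°
  direction (-0.9659, -0.2588); cell (2,2); t to first gridline: x 0.1967, y 2.2796 (then +1.0353 / +3.8637)
    (1,2) via x @ 0.1967
    (0,2) via x @ 1.2320  # hit
  → r_2 = 1.2320
beam 3: φ=0°, α=240°
  direction (-0.5000, -0.8660); cell (2,2); t to first gridline: x 0.3800, y 0.6813 (then +2.0000 / +1.1547)
    (1,2) via x @ 0.3800
    (1,1) via y @ 0.6813
    (1,0) via y @ 1.8360  # hit
  → r_3 = 1.8360
beam 4: φ=45°, α=285°
  direction (0.2588, -0.9659); cell (2,2); t to first gridline: x 3.1296, y 0.6108 (then +3.8637 / +1.0353)
    (2,1) via y @ 0.6108
    (2,0) via y @ 1.6461  # hit
  → r_4 = 1.6461
beam 5: φ=90°, α=330°
  direction (0.8660, -0.5000); cell (2,2); t to first gridline: x 0.9353, y 1.1800 (then +1.1547 / +2.0000)
    (3,2) via x @ 0.9353  # hit
  → r_5 = 0.9353

ranges = [0.8200, 1.2320, 1.8360, 1.6461, 0.9353]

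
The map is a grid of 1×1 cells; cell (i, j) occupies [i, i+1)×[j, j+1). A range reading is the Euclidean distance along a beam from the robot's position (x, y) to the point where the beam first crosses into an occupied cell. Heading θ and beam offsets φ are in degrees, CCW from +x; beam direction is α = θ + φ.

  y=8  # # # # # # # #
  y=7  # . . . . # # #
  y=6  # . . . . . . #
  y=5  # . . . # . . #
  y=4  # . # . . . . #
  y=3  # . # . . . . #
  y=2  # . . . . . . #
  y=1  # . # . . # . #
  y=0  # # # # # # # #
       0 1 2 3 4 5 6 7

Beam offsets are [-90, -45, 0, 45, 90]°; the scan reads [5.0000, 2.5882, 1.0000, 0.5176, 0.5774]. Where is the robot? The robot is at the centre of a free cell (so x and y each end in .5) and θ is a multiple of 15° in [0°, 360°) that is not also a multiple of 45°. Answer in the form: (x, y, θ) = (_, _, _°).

The pose lattice has 35·16 = 560 candidates. Test each by forward raycasting.
  (6.5, 2.5, 210°): beam 1 = 3.0000 ≠ 5.0000 ✗
  (3.5, 6.5, 255°): beam 1 = 2.5882 ≠ 5.0000 ✗
  (1.5, 1.5, 150°): beam 1 = 1.7321 ≠ 5.0000 ✗
  …
  (6.5, 4.5, 300°): r_1=5.0000, r_2=2.5882, r_3=1.0000, r_4=0.5176, r_5=0.5774 — all match ✓
No second candidate reproduces the full scan.

(x, y, θ) = (6.5, 4.5, 300°)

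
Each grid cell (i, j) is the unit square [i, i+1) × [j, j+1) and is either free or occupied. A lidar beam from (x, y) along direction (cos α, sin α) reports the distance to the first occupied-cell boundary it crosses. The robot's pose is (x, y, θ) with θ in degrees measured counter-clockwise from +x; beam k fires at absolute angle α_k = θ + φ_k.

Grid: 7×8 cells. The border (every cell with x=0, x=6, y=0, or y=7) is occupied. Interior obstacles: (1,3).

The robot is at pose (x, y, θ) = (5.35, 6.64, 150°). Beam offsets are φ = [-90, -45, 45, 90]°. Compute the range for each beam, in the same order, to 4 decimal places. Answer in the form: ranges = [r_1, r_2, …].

beam 1: φ=-90°, α=60°
  cosα=0.5000 sinα=0.8660 | (5,6) | tMaxX 1.3000 tMaxY 0.4157 | tΔX 2.0000 tΔY 1.1547
    t=0.4157 [y] (5,7) — stop
  → r_1 = 0.4157
beam 2: φ=-45°, α=105°
  cosα=-0.2588 sinα=0.9659 | (5,6) | tMaxX 1.3523 tMaxY 0.3727 | tΔX 3.8637 tΔY 1.0353
    t=0.3727 [y] (5,7) — stop
  → r_2 = 0.3727
beam 3: φ=45°, α=195°
  cosα=-0.9659 sinα=-0.2588 | (5,6) | tMaxX 0.3623 tMaxY 2.4728 | tΔX 1.0353 tΔY 3.8637
    t=0.3623 [x] (4,6)
    t=1.3976 [x] (3,6)
    t=2.4329 [x] (2,6)
    t=2.4728 [y] (2,5)
    t=3.4682 [x] (1,5)
    t=4.5035 [x] (0,5) — stop
  → r_3 = 4.5035
beam 4: φ=90°, α=240°
  cosα=-0.5000 sinα=-0.8660 | (5,6) | tMaxX 0.7000 tMaxY 0.7390 | tΔX 2.0000 tΔY 1.1547
    t=0.7000 [x] (4,6)
    t=0.7390 [y] (4,5)
    t=1.8937 [y] (4,4)
    t=2.7000 [x] (3,4)
    t=3.0484 [y] (3,3)
    t=4.2031 [y] (3,2)
    t=4.7000 [x] (2,2)
    t=5.3578 [y] (2,1)
    t=6.5125 [y] (2,0) — stop
  → r_4 = 6.5125

ranges = [0.4157, 0.3727, 4.5035, 6.5125]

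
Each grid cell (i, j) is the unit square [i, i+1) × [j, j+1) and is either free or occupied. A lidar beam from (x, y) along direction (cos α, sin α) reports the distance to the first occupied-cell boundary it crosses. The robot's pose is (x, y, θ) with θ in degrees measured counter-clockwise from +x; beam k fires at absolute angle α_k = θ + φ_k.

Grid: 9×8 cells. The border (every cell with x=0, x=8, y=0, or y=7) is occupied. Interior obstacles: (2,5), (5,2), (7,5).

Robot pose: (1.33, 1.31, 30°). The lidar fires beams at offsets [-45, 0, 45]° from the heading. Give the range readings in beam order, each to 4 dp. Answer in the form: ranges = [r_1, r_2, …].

ranges = [1.1977, 7.3800, 3.8202]

beam 1: φ=-45°, α=345°
  direction (0.9659, -0.2588); cell (1,1); t to first gridline: x 0.6936, y 1.1977 (then +1.0353 / +3.8637)
    (2,1) via x @ 0.6936
    (2,0) via y @ 1.1977  # hit
  → r_1 = 1.1977
beam 2: φ=0°, α=30°
  direction (0.8660, 0.5000); cell (1,1); t to first gridline: x 0.7736, y 1.3800 (then +1.1547 / +2.0000)
    (2,1) via x @ 0.7736
    (2,2) via y @ 1.3800
    (3,2) via x @ 1.9283
    (4,2) via x @ 3.0831
    (4,3) via y @ 3.3800
    (5,3) via x @ 4.2378
    (5,4) via y @ 5.3800
    (6,4) via x @ 5.3925
    (7,4) via x @ 6.5472
    (7,5) via y @ 7.3800  # hit
  → r_2 = 7.3800
beam 3: φ=45°, α=75°
  direction (0.2588, 0.9659); cell (1,1); t to first gridline: x 2.5887, y 0.7143 (then +3.8637 / +1.0353)
    (1,2) via y @ 0.7143
    (1,3) via y @ 1.7496
    (2,3) via x @ 2.5887
    (2,4) via y @ 2.7849
    (2,5) via y @ 3.8202  # hit
  → r_3 = 3.8202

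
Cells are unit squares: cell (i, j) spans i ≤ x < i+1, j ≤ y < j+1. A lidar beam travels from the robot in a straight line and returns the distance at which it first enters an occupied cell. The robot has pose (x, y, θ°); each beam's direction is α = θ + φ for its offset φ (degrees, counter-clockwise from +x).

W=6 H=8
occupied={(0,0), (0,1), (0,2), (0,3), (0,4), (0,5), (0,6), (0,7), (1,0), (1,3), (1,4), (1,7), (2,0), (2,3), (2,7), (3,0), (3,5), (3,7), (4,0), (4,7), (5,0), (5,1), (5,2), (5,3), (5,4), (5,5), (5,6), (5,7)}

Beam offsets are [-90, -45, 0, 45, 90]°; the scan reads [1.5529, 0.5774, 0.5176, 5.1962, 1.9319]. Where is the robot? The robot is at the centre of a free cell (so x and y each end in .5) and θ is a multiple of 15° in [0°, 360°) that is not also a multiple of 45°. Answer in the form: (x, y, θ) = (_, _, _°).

The pose lattice has 20·16 = 320 candidates. Test each by forward raycasting.
  (4.5, 4.5, 60°): beam 1 = 0.5774 ≠ 1.5529 ✗
  (4.5, 3.5, 285°): beam 2 = 2.8868 ≠ 0.5774 ✗
  (4.5, 2.5, 300°): beam 1 = 3.0000 ≠ 1.5529 ✗
  (4.5, 5.5, 15°): beam 1 = 1.9319 ≠ 1.5529 ✗
  …
  (4.5, 5.5, 195°): r_1=1.5529, r_2=0.5774, r_3=0.5176, r_4=5.1962, r_5=1.9319 — all match ✓
Unique over the lattice → pose = (4.5, 5.5, 195°).

(x, y, θ) = (4.5, 5.5, 195°)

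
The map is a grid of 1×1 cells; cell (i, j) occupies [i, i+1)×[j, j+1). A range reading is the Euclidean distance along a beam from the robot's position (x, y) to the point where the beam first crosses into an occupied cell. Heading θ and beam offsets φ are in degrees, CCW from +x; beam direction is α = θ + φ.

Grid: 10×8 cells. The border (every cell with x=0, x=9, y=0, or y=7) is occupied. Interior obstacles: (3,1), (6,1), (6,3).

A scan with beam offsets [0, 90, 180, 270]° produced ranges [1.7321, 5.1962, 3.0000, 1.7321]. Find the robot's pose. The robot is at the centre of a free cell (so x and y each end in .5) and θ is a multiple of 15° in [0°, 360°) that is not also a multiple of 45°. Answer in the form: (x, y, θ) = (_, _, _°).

Candidates: 45 free-cell centres × 16 headings = 720 poses. Raycast each; keep the one whose scan matches to 4 dp.
  (1.5, 3.5, 300°): beam 1 = 2.8868 ≠ 1.7321 ✗
  (8.5, 6.5, 105°): beam 1 = 0.5176 ≠ 1.7321 ✗
  (3.5, 2.5, 105°): beam 1 = 4.6587 ≠ 1.7321 ✗
  …
  (2.5, 5.5, 210°): r_1=1.7321, r_2=5.1962, r_3=3.0000, r_4=1.7321 — all match ✓
Unique over the lattice → pose = (2.5, 5.5, 210°).

(x, y, θ) = (2.5, 5.5, 210°)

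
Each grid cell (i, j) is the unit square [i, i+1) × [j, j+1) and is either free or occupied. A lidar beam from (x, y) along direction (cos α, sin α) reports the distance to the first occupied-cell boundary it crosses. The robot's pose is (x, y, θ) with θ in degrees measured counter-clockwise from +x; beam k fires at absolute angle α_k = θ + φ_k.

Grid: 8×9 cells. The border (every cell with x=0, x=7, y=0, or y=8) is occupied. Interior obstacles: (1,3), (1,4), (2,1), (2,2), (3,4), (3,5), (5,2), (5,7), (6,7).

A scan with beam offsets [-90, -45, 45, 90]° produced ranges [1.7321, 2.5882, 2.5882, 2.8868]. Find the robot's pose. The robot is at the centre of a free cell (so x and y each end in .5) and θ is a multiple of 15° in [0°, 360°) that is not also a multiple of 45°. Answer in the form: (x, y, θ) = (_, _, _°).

(x, y, θ) = (4.5, 3.5, 300°)

Enumerate (i+0.5, j+0.5, θ) over the 33 free cells and 16 admissible headings. For each, cast all 4 beams and compare to the given ranges.
  (6.5, 6.5, 195°): beam 1 = 0.5176 ≠ 1.7321 ✗
  (1.5, 6.5, 255°): beam 1 = 0.5176 ≠ 1.7321 ✗
  (6.5, 6.5, 330°): beam 1 = 6.3509 ≠ 1.7321 ✗
  (4.5, 6.5, 15°): beam 1 = 3.6235 ≠ 1.7321 ✗
  …
  (4.5, 3.5, 300°): r_1=1.7321, r_2=2.5882, r_3=2.5882, r_4=2.8868 — all match ✓
Unique over the lattice → pose = (4.5, 3.5, 300°).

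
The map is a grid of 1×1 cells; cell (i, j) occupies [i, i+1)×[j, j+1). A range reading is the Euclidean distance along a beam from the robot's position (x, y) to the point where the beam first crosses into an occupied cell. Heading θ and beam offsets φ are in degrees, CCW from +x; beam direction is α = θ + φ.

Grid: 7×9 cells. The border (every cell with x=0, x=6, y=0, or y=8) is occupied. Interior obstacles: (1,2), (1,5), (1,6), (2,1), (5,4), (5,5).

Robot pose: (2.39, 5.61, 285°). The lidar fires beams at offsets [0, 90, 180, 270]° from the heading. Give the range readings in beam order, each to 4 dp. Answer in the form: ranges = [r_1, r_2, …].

ranges = [4.7726, 3.7373, 2.4743, 0.4038]

beam 1: φ=0°, α=285°
  d=(0.2588,-0.9659)  start (2,5)  tX=2.3569 tY=0.6315  stride 1/|dx|=3.8637 1/|dy|=1.0353
    cross y-line → (2,4), t=0.6315
    cross y-line → (2,3), t=1.6668
    cross x-line → (3,3), t=2.3569
    cross y-line → (3,2), t=2.7021
    cross y-line → (3,1), t=3.7373
    cross y-line → (3,0), t=4.7726 (wall)
  → r_1 = 4.7726
beam 2: φ=90°, α=15°
  d=(0.9659,0.2588)  start (2,5)  tX=0.6315 tY=1.5068  stride 1/|dx|=1.0353 1/|dy|=3.8637
    cross x-line → (3,5), t=0.6315
    cross y-line → (3,6), t=1.5068
    cross x-line → (4,6), t=1.6668
    cross x-line → (5,6), t=2.7021
    cross x-line → (6,6), t=3.7373 (wall)
  → r_2 = 3.7373
beam 3: φ=180°, α=105°
  d=(-0.2588,0.9659)  start (2,5)  tX=1.5068 tY=0.4038  stride 1/|dx|=3.8637 1/|dy|=1.0353
    cross y-line → (2,6), t=0.4038
    cross y-line → (2,7), t=1.4390
    cross x-line → (1,7), t=1.5068
    cross y-line → (1,8), t=2.4743 (wall)
  → r_3 = 2.4743
beam 4: φ=270°, α=195°
  d=(-0.9659,-0.2588)  start (2,5)  tX=0.4038 tY=2.3569  stride 1/|dx|=1.0353 1/|dy|=3.8637
    cross x-line → (1,5), t=0.4038 (wall)
  → r_4 = 0.4038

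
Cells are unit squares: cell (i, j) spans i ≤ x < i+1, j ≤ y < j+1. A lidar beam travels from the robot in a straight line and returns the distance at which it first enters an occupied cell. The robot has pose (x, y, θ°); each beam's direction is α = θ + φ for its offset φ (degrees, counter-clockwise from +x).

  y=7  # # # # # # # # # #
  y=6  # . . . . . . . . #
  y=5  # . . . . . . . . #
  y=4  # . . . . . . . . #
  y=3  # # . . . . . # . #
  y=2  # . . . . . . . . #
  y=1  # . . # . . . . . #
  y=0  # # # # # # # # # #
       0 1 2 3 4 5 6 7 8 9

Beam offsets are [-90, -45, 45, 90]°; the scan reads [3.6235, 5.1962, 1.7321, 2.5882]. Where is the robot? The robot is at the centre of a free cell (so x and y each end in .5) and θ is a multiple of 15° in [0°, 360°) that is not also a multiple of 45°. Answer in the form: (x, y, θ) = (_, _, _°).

Enumerate (i+0.5, j+0.5, θ) over the 45 free cells and 16 admissible headings. For each, cast all 4 beams and compare to the given ranges.
  (3.5, 5.5, 195°): beam 1 = 1.5529 ≠ 3.6235 ✗
  (3.5, 3.5, 285°): beam 1 = 1.5529 ≠ 3.6235 ✗
  (3.5, 6.5, 255°): beam 1 = 1.9319 ≠ 3.6235 ✗
  (2.5, 5.5, 210°): beam 1 = 1.7321 ≠ 3.6235 ✗
  (7.5, 1.5, 240°): beam 1 = 7.5056 ≠ 3.6235 ✗
  …
  (3.5, 2.5, 105°): r_1=3.6235, r_2=5.1962, r_3=1.7321, r_4=2.5882 — all match ✓
Only this pose fits every beam.

(x, y, θ) = (3.5, 2.5, 105°)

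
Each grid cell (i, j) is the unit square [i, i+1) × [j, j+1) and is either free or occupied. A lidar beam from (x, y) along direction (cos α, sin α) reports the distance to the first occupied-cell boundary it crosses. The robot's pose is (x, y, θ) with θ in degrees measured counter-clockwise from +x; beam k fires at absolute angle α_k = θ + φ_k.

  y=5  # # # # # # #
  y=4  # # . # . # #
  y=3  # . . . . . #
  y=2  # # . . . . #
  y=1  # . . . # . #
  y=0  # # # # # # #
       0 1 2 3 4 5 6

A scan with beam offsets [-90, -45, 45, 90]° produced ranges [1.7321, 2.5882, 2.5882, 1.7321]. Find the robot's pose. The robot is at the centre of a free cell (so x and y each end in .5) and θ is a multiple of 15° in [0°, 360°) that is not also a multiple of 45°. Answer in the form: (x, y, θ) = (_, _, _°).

(x, y, θ) = (3.5, 3.5, 300°)

Candidates: 15 free-cell centres × 16 headings = 240 poses. Raycast each; keep the one whose scan matches to 4 dp.
  (2.5, 2.5, 15°): beam 1 = 1.5529 ≠ 1.7321 ✗
  (3.5, 2.5, 120°): beam 1 = 2.8868 ≠ 1.7321 ✗
  (2.5, 4.5, 150°): beam 1 = 0.5774 ≠ 1.7321 ✗
  (3.5, 3.5, 15°): beam 1 = 1.9319 ≠ 1.7321 ✗
  (5.5, 2.5, 300°): beam 1 = 1.0000 ≠ 1.7321 ✗
  …
  (3.5, 3.5, 300°): r_1=1.7321, r_2=2.5882, r_3=2.5882, r_4=1.7321 — all match ✓
Unique over the lattice → pose = (3.5, 3.5, 300°).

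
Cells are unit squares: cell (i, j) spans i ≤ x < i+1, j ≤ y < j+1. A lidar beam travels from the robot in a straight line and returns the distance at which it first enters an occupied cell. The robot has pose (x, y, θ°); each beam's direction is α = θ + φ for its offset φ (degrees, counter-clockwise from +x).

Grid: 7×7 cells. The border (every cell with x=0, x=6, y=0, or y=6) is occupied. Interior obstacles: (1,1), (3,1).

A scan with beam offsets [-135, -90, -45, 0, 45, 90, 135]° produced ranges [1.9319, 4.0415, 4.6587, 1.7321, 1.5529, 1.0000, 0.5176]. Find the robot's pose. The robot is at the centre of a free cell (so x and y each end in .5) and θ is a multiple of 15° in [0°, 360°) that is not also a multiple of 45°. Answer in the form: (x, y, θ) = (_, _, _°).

The pose lattice has 23·16 = 368 candidates. Test each by forward raycasting.
  (2.5, 2.5, 240°): beam 1 = 3.6235 ≠ 1.9319 ✗
  (5.5, 1.5, 300°): beam 1 = 1.5529 ≠ 1.9319 ✗
  (4.5, 3.5, 150°): beam 1 = 1.5529 ≠ 1.9319 ✗
  …
  (5.5, 2.5, 210°): r_1=1.9319, r_2=4.0415, r_3=4.6587, r_4=1.7321, r_5=1.5529, r_6=1.0000, r_7=0.5176 — all match ✓
Unique over the lattice → pose = (5.5, 2.5, 210°).

(x, y, θ) = (5.5, 2.5, 210°)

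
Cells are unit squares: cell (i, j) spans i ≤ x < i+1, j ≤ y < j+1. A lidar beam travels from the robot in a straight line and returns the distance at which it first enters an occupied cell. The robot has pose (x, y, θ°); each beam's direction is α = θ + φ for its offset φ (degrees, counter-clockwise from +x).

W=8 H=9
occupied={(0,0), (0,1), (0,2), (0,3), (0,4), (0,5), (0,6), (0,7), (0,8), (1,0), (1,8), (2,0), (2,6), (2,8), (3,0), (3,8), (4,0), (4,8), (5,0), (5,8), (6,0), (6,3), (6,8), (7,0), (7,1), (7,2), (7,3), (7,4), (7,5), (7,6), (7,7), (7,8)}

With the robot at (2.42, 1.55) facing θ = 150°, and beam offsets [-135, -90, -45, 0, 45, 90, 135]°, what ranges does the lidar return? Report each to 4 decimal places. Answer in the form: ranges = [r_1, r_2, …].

ranges = [4.7416, 7.4478, 5.4865, 1.6397, 1.4701, 0.6351, 0.5694]

beam 1: φ=-135°, α=15°
  direction (0.9659, 0.2588); cell (2,1); t to first gridline: x 0.6005, y 1.7387 (then +1.0353 / +3.8637)
    (3,1) via x @ 0.6005
    (4,1) via x @ 1.6357
    (4,2) via y @ 1.7387
    (5,2) via x @ 2.6710
    (6,2) via x @ 3.7063
    (7,2) via x @ 4.7416  # hit
  → r_1 = 4.7416
beam 2: φ=-90°, α=60°
  direction (0.5000, 0.8660); cell (2,1); t to first gridline: x 1.1600, y 0.5196 (then +2.0000 / +1.1547)
    (2,2) via y @ 0.5196
    (3,2) via x @ 1.1600
    (3,3) via y @ 1.6743
    (3,4) via y @ 2.8290
    (4,4) via x @ 3.1600
    (4,5) via y @ 3.9837
    (4,6) via y @ 5.1384
    (5,6) via x @ 5.1600
    (5,7) via y @ 6.2931
    (6,7) via x @ 7.1600
    (6,8) via y @ 7.4478  # hit
  → r_2 = 7.4478
beam 3: φ=-45°, α=105°
  direction (-0.2588, 0.9659); cell (2,1); t to first gridline: x 1.6228, y 0.4659 (then +3.8637 / +1.0353)
    (2,2) via y @ 0.4659
    (2,3) via y @ 1.5012
    (1,3) via x @ 1.6228
    (1,4) via y @ 2.5364
    (1,5) via y @ 3.5717
    (1,6) via y @ 4.6070
    (0,6) via x @ 5.4865  # hit
  → r_3 = 5.4865
beam 4: φ=0°, α=150°
  direction (-0.8660, 0.5000); cell (2,1); t to first gridline: x 0.4850, y 0.9000 (then +1.1547 / +2.0000)
    (1,1) via x @ 0.4850
    (1,2) via y @ 0.9000
    (0,2) via x @ 1.6397  # hit
  → r_4 = 1.6397
beam 5: φ=45°, α=195°
  direction (-0.9659, -0.2588); cell (2,1); t to first gridline: x 0.4348, y 2.1250 (then +1.0353 / +3.8637)
    (1,1) via x @ 0.4348
    (0,1) via x @ 1.4701  # hit
  → r_5 = 1.4701
beam 6: φ=90°, α=240°
  direction (-0.5000, -0.8660); cell (2,1); t to first gridline: x 0.8400, y 0.6351 (then +2.0000 / +1.1547)
    (2,0) via y @ 0.6351  # hit
  → r_6 = 0.6351
beam 7: φ=135°, α=285°
  direction (0.2588, -0.9659); cell (2,1); t to first gridline: x 2.2409, y 0.5694 (then +3.8637 / +1.0353)
    (2,0) via y @ 0.5694  # hit
  → r_7 = 0.5694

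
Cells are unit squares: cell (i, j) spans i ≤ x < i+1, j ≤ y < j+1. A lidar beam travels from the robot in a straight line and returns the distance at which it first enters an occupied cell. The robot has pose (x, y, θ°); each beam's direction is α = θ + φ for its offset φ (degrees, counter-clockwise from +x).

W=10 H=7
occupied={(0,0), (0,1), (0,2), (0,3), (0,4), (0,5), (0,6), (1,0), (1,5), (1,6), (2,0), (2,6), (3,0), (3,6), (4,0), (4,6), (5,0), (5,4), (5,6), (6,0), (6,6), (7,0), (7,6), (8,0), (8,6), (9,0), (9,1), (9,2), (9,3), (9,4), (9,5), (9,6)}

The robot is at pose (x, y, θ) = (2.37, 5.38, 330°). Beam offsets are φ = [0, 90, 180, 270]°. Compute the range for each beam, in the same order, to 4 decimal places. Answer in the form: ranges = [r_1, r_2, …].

beam 1: φ=0°, α=330°
  d=(0.8660,-0.5000)  start (2,5)  tX=0.7275 tY=0.7600  stride 1/|dx|=1.1547 1/|dy|=2.0000
    cross x-line → (3,5), t=0.7275
    cross y-line → (3,4), t=0.7600
    cross x-line → (4,4), t=1.8822
    cross y-line → (4,3), t=2.7600
    cross x-line → (5,3), t=3.0369
    cross x-line → (6,3), t=4.1916
    cross y-line → (6,2), t=4.7600
    cross x-line → (7,2), t=5.3463
    cross x-line → (8,2), t=6.5010
    cross y-line → (8,1), t=6.7600
    cross x-line → (9,1), t=7.6557 (wall)
  → r_1 = 7.6557
beam 2: φ=90°, α=60°
  d=(0.5000,0.8660)  start (2,5)  tX=1.2600 tY=0.7159  stride 1/|dx|=2.0000 1/|dy|=1.1547
    cross y-line → (2,6), t=0.7159 (wall)
  → r_2 = 0.7159
beam 3: φ=180°, α=150°
  d=(-0.8660,0.5000)  start (2,5)  tX=0.4272 tY=1.2400  stride 1/|dx|=1.1547 1/|dy|=2.0000
    cross x-line → (1,5), t=0.4272 (wall)
  → r_3 = 0.4272
beam 4: φ=270°, α=240°
  d=(-0.5000,-0.8660)  start (2,5)  tX=0.7400 tY=0.4388  stride 1/|dx|=2.0000 1/|dy|=1.1547
    cross y-line → (2,4), t=0.4388
    cross x-line → (1,4), t=0.7400
    cross y-line → (1,3), t=1.5935
    cross x-line → (0,3), t=2.7400 (wall)
  → r_4 = 2.7400

ranges = [7.6557, 0.7159, 0.4272, 2.7400]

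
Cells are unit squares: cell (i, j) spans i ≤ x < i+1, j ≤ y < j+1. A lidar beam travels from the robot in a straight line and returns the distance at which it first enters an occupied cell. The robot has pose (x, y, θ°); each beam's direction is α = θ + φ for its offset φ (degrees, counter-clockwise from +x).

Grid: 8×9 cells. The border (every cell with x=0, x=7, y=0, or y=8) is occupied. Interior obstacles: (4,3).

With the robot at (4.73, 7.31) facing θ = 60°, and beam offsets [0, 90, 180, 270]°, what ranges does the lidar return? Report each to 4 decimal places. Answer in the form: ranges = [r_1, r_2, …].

ranges = [0.7967, 1.3800, 7.2862, 2.6212]

beam 1: φ=0°, α=60°
  direction (0.5000, 0.8660); cell (4,7); t to first gridline: x 0.5400, y 0.7967 (then +2.0000 / +1.1547)
    (5,7) via x @ 0.5400
    (5,8) via y @ 0.7967  # hit
  → r_1 = 0.7967
beam 2: φ=90°, α=150°
  direction (-0.8660, 0.5000); cell (4,7); t to first gridline: x 0.8429, y 1.3800 (then +1.1547 / +2.0000)
    (3,7) via x @ 0.8429
    (3,8) via y @ 1.3800  # hit
  → r_2 = 1.3800
beam 3: φ=180°, α=240°
  direction (-0.5000, -0.8660); cell (4,7); t to first gridline: x 1.4600, y 0.3580 (then +2.0000 / +1.1547)
    (4,6) via y @ 0.3580
    (3,6) via x @ 1.4600
    (3,5) via y @ 1.5127
    (3,4) via y @ 2.6674
    (2,4) via x @ 3.4600
    (2,3) via y @ 3.8221
    (2,2) via y @ 4.9768
    (1,2) via x @ 5.4600
    (1,1) via y @ 6.1315
    (1,0) via y @ 7.2862  # hit
  → r_3 = 7.2862
beam 4: φ=270°, α=330°
  direction (0.8660, -0.5000); cell (4,7); t to first gridline: x 0.3118, y 0.6200 (then +1.1547 / +2.0000)
    (5,7) via x @ 0.3118
    (5,6) via y @ 0.6200
    (6,6) via x @ 1.4665
    (6,5) via y @ 2.6200
    (7,5) via x @ 2.6212  # hit
  → r_4 = 2.6212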